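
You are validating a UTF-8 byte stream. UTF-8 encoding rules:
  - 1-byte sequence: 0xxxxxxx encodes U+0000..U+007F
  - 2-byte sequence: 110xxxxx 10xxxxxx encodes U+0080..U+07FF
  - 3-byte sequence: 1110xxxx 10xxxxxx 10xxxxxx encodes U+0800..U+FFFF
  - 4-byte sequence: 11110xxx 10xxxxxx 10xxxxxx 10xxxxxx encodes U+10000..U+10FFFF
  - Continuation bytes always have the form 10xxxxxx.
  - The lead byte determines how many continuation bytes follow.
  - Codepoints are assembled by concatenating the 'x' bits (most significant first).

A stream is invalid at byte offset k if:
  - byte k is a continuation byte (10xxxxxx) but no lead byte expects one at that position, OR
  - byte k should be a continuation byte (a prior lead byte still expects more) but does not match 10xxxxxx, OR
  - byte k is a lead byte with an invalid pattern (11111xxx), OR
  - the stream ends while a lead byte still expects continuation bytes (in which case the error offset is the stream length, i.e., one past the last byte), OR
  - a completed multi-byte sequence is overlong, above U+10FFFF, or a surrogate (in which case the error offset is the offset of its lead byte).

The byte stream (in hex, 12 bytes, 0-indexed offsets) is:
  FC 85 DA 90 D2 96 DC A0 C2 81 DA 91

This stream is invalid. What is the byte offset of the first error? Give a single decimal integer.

Answer: 0

Derivation:
Byte[0]=FC: INVALID lead byte (not 0xxx/110x/1110/11110)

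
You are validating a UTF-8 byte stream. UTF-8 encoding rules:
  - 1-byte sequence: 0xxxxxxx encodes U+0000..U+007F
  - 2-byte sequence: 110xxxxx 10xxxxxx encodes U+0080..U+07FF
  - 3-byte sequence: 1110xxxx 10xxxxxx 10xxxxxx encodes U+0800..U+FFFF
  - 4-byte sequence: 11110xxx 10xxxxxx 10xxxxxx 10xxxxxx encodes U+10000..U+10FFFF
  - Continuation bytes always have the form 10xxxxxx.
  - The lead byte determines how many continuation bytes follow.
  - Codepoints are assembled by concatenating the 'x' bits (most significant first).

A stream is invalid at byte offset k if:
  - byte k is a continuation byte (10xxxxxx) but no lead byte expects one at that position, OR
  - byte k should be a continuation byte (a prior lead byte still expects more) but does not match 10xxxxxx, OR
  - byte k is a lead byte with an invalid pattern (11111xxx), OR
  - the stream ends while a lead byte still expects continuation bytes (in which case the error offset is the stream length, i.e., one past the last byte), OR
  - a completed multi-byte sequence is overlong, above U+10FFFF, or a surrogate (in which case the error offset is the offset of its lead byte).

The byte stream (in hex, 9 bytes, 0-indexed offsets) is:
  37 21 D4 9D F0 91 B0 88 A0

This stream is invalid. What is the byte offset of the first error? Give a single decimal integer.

Answer: 8

Derivation:
Byte[0]=37: 1-byte ASCII. cp=U+0037
Byte[1]=21: 1-byte ASCII. cp=U+0021
Byte[2]=D4: 2-byte lead, need 1 cont bytes. acc=0x14
Byte[3]=9D: continuation. acc=(acc<<6)|0x1D=0x51D
Completed: cp=U+051D (starts at byte 2)
Byte[4]=F0: 4-byte lead, need 3 cont bytes. acc=0x0
Byte[5]=91: continuation. acc=(acc<<6)|0x11=0x11
Byte[6]=B0: continuation. acc=(acc<<6)|0x30=0x470
Byte[7]=88: continuation. acc=(acc<<6)|0x08=0x11C08
Completed: cp=U+11C08 (starts at byte 4)
Byte[8]=A0: INVALID lead byte (not 0xxx/110x/1110/11110)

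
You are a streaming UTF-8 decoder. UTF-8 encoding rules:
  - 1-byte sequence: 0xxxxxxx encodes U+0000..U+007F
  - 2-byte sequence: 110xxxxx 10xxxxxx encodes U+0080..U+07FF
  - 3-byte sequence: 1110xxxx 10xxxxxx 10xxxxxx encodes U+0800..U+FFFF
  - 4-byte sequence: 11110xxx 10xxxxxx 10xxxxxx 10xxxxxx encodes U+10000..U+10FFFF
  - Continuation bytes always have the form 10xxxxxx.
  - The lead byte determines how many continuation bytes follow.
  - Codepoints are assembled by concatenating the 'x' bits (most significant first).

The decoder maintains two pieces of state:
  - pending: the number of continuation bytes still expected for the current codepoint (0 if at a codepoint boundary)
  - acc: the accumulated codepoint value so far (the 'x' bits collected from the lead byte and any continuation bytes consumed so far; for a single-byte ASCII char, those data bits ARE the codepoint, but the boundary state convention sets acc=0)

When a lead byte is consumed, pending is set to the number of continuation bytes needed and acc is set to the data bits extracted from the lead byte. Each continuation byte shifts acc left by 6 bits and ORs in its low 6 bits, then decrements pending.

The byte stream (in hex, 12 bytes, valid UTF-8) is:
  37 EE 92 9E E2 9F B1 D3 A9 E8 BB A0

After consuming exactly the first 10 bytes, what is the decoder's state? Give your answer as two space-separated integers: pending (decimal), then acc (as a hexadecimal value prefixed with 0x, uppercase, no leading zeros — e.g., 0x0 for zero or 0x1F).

Byte[0]=37: 1-byte. pending=0, acc=0x0
Byte[1]=EE: 3-byte lead. pending=2, acc=0xE
Byte[2]=92: continuation. acc=(acc<<6)|0x12=0x392, pending=1
Byte[3]=9E: continuation. acc=(acc<<6)|0x1E=0xE49E, pending=0
Byte[4]=E2: 3-byte lead. pending=2, acc=0x2
Byte[5]=9F: continuation. acc=(acc<<6)|0x1F=0x9F, pending=1
Byte[6]=B1: continuation. acc=(acc<<6)|0x31=0x27F1, pending=0
Byte[7]=D3: 2-byte lead. pending=1, acc=0x13
Byte[8]=A9: continuation. acc=(acc<<6)|0x29=0x4E9, pending=0
Byte[9]=E8: 3-byte lead. pending=2, acc=0x8

Answer: 2 0x8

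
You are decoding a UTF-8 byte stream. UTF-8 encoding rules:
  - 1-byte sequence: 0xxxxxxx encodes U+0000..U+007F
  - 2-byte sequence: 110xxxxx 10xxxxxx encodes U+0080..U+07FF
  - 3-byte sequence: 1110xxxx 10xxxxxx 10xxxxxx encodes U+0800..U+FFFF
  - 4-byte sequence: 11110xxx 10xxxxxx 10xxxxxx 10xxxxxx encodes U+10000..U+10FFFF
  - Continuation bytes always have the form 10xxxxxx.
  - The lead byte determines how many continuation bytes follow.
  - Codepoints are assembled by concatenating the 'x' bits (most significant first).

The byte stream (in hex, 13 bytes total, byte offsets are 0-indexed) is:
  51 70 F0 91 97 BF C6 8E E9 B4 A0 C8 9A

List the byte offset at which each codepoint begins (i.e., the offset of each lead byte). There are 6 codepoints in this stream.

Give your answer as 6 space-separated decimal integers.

Answer: 0 1 2 6 8 11

Derivation:
Byte[0]=51: 1-byte ASCII. cp=U+0051
Byte[1]=70: 1-byte ASCII. cp=U+0070
Byte[2]=F0: 4-byte lead, need 3 cont bytes. acc=0x0
Byte[3]=91: continuation. acc=(acc<<6)|0x11=0x11
Byte[4]=97: continuation. acc=(acc<<6)|0x17=0x457
Byte[5]=BF: continuation. acc=(acc<<6)|0x3F=0x115FF
Completed: cp=U+115FF (starts at byte 2)
Byte[6]=C6: 2-byte lead, need 1 cont bytes. acc=0x6
Byte[7]=8E: continuation. acc=(acc<<6)|0x0E=0x18E
Completed: cp=U+018E (starts at byte 6)
Byte[8]=E9: 3-byte lead, need 2 cont bytes. acc=0x9
Byte[9]=B4: continuation. acc=(acc<<6)|0x34=0x274
Byte[10]=A0: continuation. acc=(acc<<6)|0x20=0x9D20
Completed: cp=U+9D20 (starts at byte 8)
Byte[11]=C8: 2-byte lead, need 1 cont bytes. acc=0x8
Byte[12]=9A: continuation. acc=(acc<<6)|0x1A=0x21A
Completed: cp=U+021A (starts at byte 11)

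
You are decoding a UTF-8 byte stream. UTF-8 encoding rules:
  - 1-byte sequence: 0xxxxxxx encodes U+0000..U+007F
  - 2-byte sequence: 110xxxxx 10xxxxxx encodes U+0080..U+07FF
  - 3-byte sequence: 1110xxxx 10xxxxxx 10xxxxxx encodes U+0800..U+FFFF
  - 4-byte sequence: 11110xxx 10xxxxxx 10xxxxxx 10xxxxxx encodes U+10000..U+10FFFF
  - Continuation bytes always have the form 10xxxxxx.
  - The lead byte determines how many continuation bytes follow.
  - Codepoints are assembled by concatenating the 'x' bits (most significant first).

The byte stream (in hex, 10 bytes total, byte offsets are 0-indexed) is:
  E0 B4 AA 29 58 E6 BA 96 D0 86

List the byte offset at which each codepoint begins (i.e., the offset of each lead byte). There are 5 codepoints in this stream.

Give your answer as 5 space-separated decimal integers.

Byte[0]=E0: 3-byte lead, need 2 cont bytes. acc=0x0
Byte[1]=B4: continuation. acc=(acc<<6)|0x34=0x34
Byte[2]=AA: continuation. acc=(acc<<6)|0x2A=0xD2A
Completed: cp=U+0D2A (starts at byte 0)
Byte[3]=29: 1-byte ASCII. cp=U+0029
Byte[4]=58: 1-byte ASCII. cp=U+0058
Byte[5]=E6: 3-byte lead, need 2 cont bytes. acc=0x6
Byte[6]=BA: continuation. acc=(acc<<6)|0x3A=0x1BA
Byte[7]=96: continuation. acc=(acc<<6)|0x16=0x6E96
Completed: cp=U+6E96 (starts at byte 5)
Byte[8]=D0: 2-byte lead, need 1 cont bytes. acc=0x10
Byte[9]=86: continuation. acc=(acc<<6)|0x06=0x406
Completed: cp=U+0406 (starts at byte 8)

Answer: 0 3 4 5 8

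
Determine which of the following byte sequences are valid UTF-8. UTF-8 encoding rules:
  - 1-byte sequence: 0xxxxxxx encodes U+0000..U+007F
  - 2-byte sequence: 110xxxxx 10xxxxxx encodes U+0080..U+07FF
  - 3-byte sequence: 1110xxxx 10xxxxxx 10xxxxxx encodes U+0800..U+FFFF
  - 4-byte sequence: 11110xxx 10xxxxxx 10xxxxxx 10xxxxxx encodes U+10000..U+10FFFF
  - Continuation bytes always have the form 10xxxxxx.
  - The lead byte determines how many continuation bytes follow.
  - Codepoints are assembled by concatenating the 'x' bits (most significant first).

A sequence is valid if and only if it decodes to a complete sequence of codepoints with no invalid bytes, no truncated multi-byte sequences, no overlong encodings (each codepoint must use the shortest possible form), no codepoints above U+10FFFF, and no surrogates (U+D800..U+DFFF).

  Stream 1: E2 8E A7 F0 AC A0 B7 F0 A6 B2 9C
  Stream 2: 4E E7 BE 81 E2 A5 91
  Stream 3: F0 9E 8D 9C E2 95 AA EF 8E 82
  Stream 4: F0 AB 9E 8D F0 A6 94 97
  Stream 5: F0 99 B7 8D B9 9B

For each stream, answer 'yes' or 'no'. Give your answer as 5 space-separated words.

Answer: yes yes yes yes no

Derivation:
Stream 1: decodes cleanly. VALID
Stream 2: decodes cleanly. VALID
Stream 3: decodes cleanly. VALID
Stream 4: decodes cleanly. VALID
Stream 5: error at byte offset 4. INVALID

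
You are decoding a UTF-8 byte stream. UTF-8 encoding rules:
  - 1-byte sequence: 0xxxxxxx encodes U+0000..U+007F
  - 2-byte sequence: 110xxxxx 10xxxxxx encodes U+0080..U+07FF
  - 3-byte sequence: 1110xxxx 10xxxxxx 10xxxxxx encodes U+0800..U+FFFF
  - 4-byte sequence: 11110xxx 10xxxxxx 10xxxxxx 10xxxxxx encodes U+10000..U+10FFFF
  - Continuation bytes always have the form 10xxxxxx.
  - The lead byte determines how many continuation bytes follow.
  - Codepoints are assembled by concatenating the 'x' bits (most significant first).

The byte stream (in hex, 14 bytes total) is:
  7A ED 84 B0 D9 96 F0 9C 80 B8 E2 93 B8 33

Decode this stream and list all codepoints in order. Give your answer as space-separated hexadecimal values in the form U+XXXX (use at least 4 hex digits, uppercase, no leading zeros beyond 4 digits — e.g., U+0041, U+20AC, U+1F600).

Answer: U+007A U+D130 U+0656 U+1C038 U+24F8 U+0033

Derivation:
Byte[0]=7A: 1-byte ASCII. cp=U+007A
Byte[1]=ED: 3-byte lead, need 2 cont bytes. acc=0xD
Byte[2]=84: continuation. acc=(acc<<6)|0x04=0x344
Byte[3]=B0: continuation. acc=(acc<<6)|0x30=0xD130
Completed: cp=U+D130 (starts at byte 1)
Byte[4]=D9: 2-byte lead, need 1 cont bytes. acc=0x19
Byte[5]=96: continuation. acc=(acc<<6)|0x16=0x656
Completed: cp=U+0656 (starts at byte 4)
Byte[6]=F0: 4-byte lead, need 3 cont bytes. acc=0x0
Byte[7]=9C: continuation. acc=(acc<<6)|0x1C=0x1C
Byte[8]=80: continuation. acc=(acc<<6)|0x00=0x700
Byte[9]=B8: continuation. acc=(acc<<6)|0x38=0x1C038
Completed: cp=U+1C038 (starts at byte 6)
Byte[10]=E2: 3-byte lead, need 2 cont bytes. acc=0x2
Byte[11]=93: continuation. acc=(acc<<6)|0x13=0x93
Byte[12]=B8: continuation. acc=(acc<<6)|0x38=0x24F8
Completed: cp=U+24F8 (starts at byte 10)
Byte[13]=33: 1-byte ASCII. cp=U+0033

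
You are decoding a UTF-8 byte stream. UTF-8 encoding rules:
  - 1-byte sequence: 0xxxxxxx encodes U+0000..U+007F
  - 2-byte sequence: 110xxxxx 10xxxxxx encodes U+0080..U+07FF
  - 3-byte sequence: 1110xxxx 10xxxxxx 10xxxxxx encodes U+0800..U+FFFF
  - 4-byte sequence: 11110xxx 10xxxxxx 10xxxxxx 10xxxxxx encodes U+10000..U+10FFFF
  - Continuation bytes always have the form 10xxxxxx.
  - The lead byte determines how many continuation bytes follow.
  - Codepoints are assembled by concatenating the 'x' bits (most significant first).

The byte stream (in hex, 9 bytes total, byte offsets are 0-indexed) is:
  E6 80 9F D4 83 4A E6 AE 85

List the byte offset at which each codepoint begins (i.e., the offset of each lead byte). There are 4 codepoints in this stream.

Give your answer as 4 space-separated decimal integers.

Answer: 0 3 5 6

Derivation:
Byte[0]=E6: 3-byte lead, need 2 cont bytes. acc=0x6
Byte[1]=80: continuation. acc=(acc<<6)|0x00=0x180
Byte[2]=9F: continuation. acc=(acc<<6)|0x1F=0x601F
Completed: cp=U+601F (starts at byte 0)
Byte[3]=D4: 2-byte lead, need 1 cont bytes. acc=0x14
Byte[4]=83: continuation. acc=(acc<<6)|0x03=0x503
Completed: cp=U+0503 (starts at byte 3)
Byte[5]=4A: 1-byte ASCII. cp=U+004A
Byte[6]=E6: 3-byte lead, need 2 cont bytes. acc=0x6
Byte[7]=AE: continuation. acc=(acc<<6)|0x2E=0x1AE
Byte[8]=85: continuation. acc=(acc<<6)|0x05=0x6B85
Completed: cp=U+6B85 (starts at byte 6)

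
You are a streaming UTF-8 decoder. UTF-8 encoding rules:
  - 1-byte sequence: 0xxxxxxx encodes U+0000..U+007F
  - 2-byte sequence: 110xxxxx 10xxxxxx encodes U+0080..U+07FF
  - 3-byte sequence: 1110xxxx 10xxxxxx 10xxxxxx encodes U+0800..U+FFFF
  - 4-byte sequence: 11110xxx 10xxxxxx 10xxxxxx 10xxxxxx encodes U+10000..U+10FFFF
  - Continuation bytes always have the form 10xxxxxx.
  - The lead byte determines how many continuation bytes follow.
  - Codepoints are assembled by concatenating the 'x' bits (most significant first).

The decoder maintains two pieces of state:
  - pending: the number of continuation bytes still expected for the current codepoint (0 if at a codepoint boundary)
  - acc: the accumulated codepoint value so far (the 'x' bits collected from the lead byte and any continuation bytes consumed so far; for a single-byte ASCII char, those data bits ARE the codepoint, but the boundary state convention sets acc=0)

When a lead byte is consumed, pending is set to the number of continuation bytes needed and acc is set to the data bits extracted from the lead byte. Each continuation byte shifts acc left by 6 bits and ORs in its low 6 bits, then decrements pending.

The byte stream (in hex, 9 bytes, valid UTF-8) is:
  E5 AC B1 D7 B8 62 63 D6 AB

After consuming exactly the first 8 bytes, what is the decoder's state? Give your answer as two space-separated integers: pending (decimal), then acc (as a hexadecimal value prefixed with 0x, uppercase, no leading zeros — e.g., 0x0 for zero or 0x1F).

Byte[0]=E5: 3-byte lead. pending=2, acc=0x5
Byte[1]=AC: continuation. acc=(acc<<6)|0x2C=0x16C, pending=1
Byte[2]=B1: continuation. acc=(acc<<6)|0x31=0x5B31, pending=0
Byte[3]=D7: 2-byte lead. pending=1, acc=0x17
Byte[4]=B8: continuation. acc=(acc<<6)|0x38=0x5F8, pending=0
Byte[5]=62: 1-byte. pending=0, acc=0x0
Byte[6]=63: 1-byte. pending=0, acc=0x0
Byte[7]=D6: 2-byte lead. pending=1, acc=0x16

Answer: 1 0x16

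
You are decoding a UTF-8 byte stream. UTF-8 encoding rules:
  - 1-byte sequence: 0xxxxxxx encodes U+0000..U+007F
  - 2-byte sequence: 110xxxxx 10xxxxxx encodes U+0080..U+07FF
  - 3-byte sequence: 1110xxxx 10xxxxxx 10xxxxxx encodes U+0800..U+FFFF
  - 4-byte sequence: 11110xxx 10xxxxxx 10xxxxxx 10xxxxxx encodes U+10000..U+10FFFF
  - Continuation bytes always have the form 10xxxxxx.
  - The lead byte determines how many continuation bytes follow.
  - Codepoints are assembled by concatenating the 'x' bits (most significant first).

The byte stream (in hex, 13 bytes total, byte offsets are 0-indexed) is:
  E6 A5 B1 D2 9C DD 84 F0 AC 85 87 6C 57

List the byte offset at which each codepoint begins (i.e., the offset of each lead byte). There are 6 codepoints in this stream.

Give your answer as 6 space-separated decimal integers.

Answer: 0 3 5 7 11 12

Derivation:
Byte[0]=E6: 3-byte lead, need 2 cont bytes. acc=0x6
Byte[1]=A5: continuation. acc=(acc<<6)|0x25=0x1A5
Byte[2]=B1: continuation. acc=(acc<<6)|0x31=0x6971
Completed: cp=U+6971 (starts at byte 0)
Byte[3]=D2: 2-byte lead, need 1 cont bytes. acc=0x12
Byte[4]=9C: continuation. acc=(acc<<6)|0x1C=0x49C
Completed: cp=U+049C (starts at byte 3)
Byte[5]=DD: 2-byte lead, need 1 cont bytes. acc=0x1D
Byte[6]=84: continuation. acc=(acc<<6)|0x04=0x744
Completed: cp=U+0744 (starts at byte 5)
Byte[7]=F0: 4-byte lead, need 3 cont bytes. acc=0x0
Byte[8]=AC: continuation. acc=(acc<<6)|0x2C=0x2C
Byte[9]=85: continuation. acc=(acc<<6)|0x05=0xB05
Byte[10]=87: continuation. acc=(acc<<6)|0x07=0x2C147
Completed: cp=U+2C147 (starts at byte 7)
Byte[11]=6C: 1-byte ASCII. cp=U+006C
Byte[12]=57: 1-byte ASCII. cp=U+0057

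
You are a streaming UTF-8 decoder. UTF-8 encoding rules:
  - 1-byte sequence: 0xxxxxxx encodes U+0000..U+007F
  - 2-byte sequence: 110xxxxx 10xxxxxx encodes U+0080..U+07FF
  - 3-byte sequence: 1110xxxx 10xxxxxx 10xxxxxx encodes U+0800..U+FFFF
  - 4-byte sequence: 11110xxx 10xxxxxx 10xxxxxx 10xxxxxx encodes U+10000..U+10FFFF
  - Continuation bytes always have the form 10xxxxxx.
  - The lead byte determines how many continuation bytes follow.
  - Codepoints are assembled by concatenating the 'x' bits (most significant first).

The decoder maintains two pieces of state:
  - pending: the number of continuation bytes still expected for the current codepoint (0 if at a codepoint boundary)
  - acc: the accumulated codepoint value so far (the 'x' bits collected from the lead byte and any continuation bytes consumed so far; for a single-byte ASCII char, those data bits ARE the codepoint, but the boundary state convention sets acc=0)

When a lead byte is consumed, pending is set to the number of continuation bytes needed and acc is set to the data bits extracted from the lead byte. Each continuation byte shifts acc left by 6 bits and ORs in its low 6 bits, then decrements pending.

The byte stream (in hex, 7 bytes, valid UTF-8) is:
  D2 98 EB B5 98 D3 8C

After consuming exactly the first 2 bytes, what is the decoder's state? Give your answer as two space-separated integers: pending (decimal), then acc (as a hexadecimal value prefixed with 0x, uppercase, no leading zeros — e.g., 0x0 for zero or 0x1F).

Answer: 0 0x498

Derivation:
Byte[0]=D2: 2-byte lead. pending=1, acc=0x12
Byte[1]=98: continuation. acc=(acc<<6)|0x18=0x498, pending=0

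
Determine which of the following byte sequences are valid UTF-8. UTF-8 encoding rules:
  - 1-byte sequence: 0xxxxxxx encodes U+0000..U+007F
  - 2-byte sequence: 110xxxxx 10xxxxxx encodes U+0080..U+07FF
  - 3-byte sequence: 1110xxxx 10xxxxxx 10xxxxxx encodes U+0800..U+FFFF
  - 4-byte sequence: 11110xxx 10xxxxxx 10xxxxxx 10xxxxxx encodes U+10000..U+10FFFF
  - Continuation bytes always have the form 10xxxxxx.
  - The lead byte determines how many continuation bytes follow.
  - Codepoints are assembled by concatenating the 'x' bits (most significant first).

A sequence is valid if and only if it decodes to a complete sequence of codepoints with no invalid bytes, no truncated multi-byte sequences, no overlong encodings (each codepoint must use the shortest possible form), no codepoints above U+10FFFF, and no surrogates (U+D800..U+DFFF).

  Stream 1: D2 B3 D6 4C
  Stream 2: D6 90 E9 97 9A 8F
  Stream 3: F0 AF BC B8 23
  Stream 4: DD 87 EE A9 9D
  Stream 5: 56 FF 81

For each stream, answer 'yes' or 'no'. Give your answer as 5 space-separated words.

Stream 1: error at byte offset 3. INVALID
Stream 2: error at byte offset 5. INVALID
Stream 3: decodes cleanly. VALID
Stream 4: decodes cleanly. VALID
Stream 5: error at byte offset 1. INVALID

Answer: no no yes yes no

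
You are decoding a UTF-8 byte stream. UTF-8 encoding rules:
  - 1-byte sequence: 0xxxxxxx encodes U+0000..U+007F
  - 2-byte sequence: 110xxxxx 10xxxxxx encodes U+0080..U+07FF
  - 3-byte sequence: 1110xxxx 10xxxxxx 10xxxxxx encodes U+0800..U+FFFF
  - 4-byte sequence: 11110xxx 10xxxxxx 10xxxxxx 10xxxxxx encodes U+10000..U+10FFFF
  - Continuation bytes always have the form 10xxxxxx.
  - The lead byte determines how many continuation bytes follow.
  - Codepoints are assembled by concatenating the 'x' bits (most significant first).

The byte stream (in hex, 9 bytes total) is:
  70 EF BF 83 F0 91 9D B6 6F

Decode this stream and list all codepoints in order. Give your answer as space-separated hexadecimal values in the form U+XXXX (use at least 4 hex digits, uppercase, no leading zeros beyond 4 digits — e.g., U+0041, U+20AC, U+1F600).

Answer: U+0070 U+FFC3 U+11776 U+006F

Derivation:
Byte[0]=70: 1-byte ASCII. cp=U+0070
Byte[1]=EF: 3-byte lead, need 2 cont bytes. acc=0xF
Byte[2]=BF: continuation. acc=(acc<<6)|0x3F=0x3FF
Byte[3]=83: continuation. acc=(acc<<6)|0x03=0xFFC3
Completed: cp=U+FFC3 (starts at byte 1)
Byte[4]=F0: 4-byte lead, need 3 cont bytes. acc=0x0
Byte[5]=91: continuation. acc=(acc<<6)|0x11=0x11
Byte[6]=9D: continuation. acc=(acc<<6)|0x1D=0x45D
Byte[7]=B6: continuation. acc=(acc<<6)|0x36=0x11776
Completed: cp=U+11776 (starts at byte 4)
Byte[8]=6F: 1-byte ASCII. cp=U+006F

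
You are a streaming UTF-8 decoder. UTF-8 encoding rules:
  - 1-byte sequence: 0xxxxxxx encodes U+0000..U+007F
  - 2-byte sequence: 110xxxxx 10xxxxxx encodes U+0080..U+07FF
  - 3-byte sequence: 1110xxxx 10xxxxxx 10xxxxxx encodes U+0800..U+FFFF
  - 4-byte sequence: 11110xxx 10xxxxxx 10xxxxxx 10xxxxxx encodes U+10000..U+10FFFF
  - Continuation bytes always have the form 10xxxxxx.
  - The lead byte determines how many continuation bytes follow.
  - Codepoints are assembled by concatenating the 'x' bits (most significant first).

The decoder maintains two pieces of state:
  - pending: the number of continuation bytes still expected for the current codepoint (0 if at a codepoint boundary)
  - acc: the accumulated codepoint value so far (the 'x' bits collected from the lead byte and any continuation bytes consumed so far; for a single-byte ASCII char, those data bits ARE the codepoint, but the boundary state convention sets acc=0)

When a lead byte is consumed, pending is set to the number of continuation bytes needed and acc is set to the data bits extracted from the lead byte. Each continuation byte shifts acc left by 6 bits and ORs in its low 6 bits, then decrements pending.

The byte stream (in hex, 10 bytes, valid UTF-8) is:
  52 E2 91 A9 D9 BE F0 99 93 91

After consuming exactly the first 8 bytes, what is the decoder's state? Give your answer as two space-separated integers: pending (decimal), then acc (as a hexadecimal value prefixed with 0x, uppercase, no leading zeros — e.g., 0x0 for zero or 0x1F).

Byte[0]=52: 1-byte. pending=0, acc=0x0
Byte[1]=E2: 3-byte lead. pending=2, acc=0x2
Byte[2]=91: continuation. acc=(acc<<6)|0x11=0x91, pending=1
Byte[3]=A9: continuation. acc=(acc<<6)|0x29=0x2469, pending=0
Byte[4]=D9: 2-byte lead. pending=1, acc=0x19
Byte[5]=BE: continuation. acc=(acc<<6)|0x3E=0x67E, pending=0
Byte[6]=F0: 4-byte lead. pending=3, acc=0x0
Byte[7]=99: continuation. acc=(acc<<6)|0x19=0x19, pending=2

Answer: 2 0x19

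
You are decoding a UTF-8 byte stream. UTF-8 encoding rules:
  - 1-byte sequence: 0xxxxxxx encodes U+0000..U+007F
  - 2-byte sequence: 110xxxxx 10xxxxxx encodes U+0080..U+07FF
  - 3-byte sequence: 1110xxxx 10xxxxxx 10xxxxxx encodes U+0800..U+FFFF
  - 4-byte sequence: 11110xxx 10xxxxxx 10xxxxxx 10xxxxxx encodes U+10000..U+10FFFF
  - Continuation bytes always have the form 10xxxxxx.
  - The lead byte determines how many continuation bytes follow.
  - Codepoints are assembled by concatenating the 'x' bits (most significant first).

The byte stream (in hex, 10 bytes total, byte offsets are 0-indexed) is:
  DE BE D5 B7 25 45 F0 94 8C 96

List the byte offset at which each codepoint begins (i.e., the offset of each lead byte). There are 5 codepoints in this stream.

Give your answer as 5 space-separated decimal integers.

Answer: 0 2 4 5 6

Derivation:
Byte[0]=DE: 2-byte lead, need 1 cont bytes. acc=0x1E
Byte[1]=BE: continuation. acc=(acc<<6)|0x3E=0x7BE
Completed: cp=U+07BE (starts at byte 0)
Byte[2]=D5: 2-byte lead, need 1 cont bytes. acc=0x15
Byte[3]=B7: continuation. acc=(acc<<6)|0x37=0x577
Completed: cp=U+0577 (starts at byte 2)
Byte[4]=25: 1-byte ASCII. cp=U+0025
Byte[5]=45: 1-byte ASCII. cp=U+0045
Byte[6]=F0: 4-byte lead, need 3 cont bytes. acc=0x0
Byte[7]=94: continuation. acc=(acc<<6)|0x14=0x14
Byte[8]=8C: continuation. acc=(acc<<6)|0x0C=0x50C
Byte[9]=96: continuation. acc=(acc<<6)|0x16=0x14316
Completed: cp=U+14316 (starts at byte 6)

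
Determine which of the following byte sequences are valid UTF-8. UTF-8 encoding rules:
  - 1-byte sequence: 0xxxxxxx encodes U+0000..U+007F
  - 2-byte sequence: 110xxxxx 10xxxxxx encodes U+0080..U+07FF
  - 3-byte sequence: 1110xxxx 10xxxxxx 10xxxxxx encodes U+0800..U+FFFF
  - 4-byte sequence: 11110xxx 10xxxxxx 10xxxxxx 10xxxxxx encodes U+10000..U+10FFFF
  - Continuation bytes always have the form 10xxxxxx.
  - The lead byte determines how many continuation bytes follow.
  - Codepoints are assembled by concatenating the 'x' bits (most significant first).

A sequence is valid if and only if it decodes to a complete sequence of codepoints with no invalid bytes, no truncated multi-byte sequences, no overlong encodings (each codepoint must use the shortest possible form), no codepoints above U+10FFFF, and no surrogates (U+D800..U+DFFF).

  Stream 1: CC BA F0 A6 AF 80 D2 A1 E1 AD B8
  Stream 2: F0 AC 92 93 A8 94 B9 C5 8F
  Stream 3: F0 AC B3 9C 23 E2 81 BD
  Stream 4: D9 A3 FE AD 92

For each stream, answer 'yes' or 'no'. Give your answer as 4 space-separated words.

Stream 1: decodes cleanly. VALID
Stream 2: error at byte offset 4. INVALID
Stream 3: decodes cleanly. VALID
Stream 4: error at byte offset 2. INVALID

Answer: yes no yes no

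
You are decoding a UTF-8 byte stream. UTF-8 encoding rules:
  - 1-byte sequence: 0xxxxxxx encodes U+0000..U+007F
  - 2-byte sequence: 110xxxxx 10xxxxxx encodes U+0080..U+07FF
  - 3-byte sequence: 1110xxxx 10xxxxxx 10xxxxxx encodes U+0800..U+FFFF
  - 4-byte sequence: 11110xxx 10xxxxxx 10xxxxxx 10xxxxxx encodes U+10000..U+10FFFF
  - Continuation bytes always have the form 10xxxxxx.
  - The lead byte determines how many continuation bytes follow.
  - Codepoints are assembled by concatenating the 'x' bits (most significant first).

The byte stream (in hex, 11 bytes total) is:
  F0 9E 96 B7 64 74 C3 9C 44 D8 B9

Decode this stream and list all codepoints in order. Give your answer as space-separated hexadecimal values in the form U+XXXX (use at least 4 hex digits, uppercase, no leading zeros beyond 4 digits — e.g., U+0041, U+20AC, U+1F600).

Answer: U+1E5B7 U+0064 U+0074 U+00DC U+0044 U+0639

Derivation:
Byte[0]=F0: 4-byte lead, need 3 cont bytes. acc=0x0
Byte[1]=9E: continuation. acc=(acc<<6)|0x1E=0x1E
Byte[2]=96: continuation. acc=(acc<<6)|0x16=0x796
Byte[3]=B7: continuation. acc=(acc<<6)|0x37=0x1E5B7
Completed: cp=U+1E5B7 (starts at byte 0)
Byte[4]=64: 1-byte ASCII. cp=U+0064
Byte[5]=74: 1-byte ASCII. cp=U+0074
Byte[6]=C3: 2-byte lead, need 1 cont bytes. acc=0x3
Byte[7]=9C: continuation. acc=(acc<<6)|0x1C=0xDC
Completed: cp=U+00DC (starts at byte 6)
Byte[8]=44: 1-byte ASCII. cp=U+0044
Byte[9]=D8: 2-byte lead, need 1 cont bytes. acc=0x18
Byte[10]=B9: continuation. acc=(acc<<6)|0x39=0x639
Completed: cp=U+0639 (starts at byte 9)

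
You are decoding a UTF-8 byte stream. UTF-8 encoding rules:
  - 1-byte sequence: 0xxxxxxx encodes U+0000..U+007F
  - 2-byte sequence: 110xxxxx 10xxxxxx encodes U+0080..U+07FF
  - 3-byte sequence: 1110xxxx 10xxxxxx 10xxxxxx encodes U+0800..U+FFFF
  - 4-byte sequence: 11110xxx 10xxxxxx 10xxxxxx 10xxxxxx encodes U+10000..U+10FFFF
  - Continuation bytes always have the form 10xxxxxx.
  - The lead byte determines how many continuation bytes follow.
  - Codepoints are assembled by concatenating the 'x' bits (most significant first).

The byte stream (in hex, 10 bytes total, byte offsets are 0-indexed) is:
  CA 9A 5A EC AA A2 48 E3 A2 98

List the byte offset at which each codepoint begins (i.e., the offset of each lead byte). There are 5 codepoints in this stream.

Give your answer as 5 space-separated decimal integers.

Byte[0]=CA: 2-byte lead, need 1 cont bytes. acc=0xA
Byte[1]=9A: continuation. acc=(acc<<6)|0x1A=0x29A
Completed: cp=U+029A (starts at byte 0)
Byte[2]=5A: 1-byte ASCII. cp=U+005A
Byte[3]=EC: 3-byte lead, need 2 cont bytes. acc=0xC
Byte[4]=AA: continuation. acc=(acc<<6)|0x2A=0x32A
Byte[5]=A2: continuation. acc=(acc<<6)|0x22=0xCAA2
Completed: cp=U+CAA2 (starts at byte 3)
Byte[6]=48: 1-byte ASCII. cp=U+0048
Byte[7]=E3: 3-byte lead, need 2 cont bytes. acc=0x3
Byte[8]=A2: continuation. acc=(acc<<6)|0x22=0xE2
Byte[9]=98: continuation. acc=(acc<<6)|0x18=0x3898
Completed: cp=U+3898 (starts at byte 7)

Answer: 0 2 3 6 7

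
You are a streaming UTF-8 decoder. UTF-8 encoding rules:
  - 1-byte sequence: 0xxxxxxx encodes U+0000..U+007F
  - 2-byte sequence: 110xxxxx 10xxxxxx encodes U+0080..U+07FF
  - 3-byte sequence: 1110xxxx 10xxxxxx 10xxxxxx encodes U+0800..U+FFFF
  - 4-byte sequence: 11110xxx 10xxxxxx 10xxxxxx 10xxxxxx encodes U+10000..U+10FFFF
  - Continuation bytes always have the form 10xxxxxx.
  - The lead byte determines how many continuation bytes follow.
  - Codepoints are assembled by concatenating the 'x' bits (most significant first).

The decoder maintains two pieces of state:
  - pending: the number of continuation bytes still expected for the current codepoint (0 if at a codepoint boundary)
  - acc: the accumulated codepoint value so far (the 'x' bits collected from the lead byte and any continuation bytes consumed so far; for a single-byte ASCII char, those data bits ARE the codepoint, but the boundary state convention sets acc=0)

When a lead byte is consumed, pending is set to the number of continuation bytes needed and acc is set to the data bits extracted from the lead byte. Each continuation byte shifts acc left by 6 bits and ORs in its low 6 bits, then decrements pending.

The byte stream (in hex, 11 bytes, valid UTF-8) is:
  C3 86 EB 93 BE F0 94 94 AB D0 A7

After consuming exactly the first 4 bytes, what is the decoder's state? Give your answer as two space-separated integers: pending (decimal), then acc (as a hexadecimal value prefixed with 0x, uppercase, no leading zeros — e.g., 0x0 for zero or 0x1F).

Answer: 1 0x2D3

Derivation:
Byte[0]=C3: 2-byte lead. pending=1, acc=0x3
Byte[1]=86: continuation. acc=(acc<<6)|0x06=0xC6, pending=0
Byte[2]=EB: 3-byte lead. pending=2, acc=0xB
Byte[3]=93: continuation. acc=(acc<<6)|0x13=0x2D3, pending=1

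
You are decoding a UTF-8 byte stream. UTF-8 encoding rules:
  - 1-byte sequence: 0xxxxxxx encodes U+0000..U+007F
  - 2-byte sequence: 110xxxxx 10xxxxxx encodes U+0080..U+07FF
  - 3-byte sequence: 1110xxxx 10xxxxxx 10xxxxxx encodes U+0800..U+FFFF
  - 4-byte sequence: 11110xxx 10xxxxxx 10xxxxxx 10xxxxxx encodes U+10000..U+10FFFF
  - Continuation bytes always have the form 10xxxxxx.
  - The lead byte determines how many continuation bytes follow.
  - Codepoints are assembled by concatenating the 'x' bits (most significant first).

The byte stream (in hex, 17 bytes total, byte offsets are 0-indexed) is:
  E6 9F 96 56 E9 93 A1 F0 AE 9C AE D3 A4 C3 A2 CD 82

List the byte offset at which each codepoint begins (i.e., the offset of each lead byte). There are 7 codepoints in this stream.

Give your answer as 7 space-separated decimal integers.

Answer: 0 3 4 7 11 13 15

Derivation:
Byte[0]=E6: 3-byte lead, need 2 cont bytes. acc=0x6
Byte[1]=9F: continuation. acc=(acc<<6)|0x1F=0x19F
Byte[2]=96: continuation. acc=(acc<<6)|0x16=0x67D6
Completed: cp=U+67D6 (starts at byte 0)
Byte[3]=56: 1-byte ASCII. cp=U+0056
Byte[4]=E9: 3-byte lead, need 2 cont bytes. acc=0x9
Byte[5]=93: continuation. acc=(acc<<6)|0x13=0x253
Byte[6]=A1: continuation. acc=(acc<<6)|0x21=0x94E1
Completed: cp=U+94E1 (starts at byte 4)
Byte[7]=F0: 4-byte lead, need 3 cont bytes. acc=0x0
Byte[8]=AE: continuation. acc=(acc<<6)|0x2E=0x2E
Byte[9]=9C: continuation. acc=(acc<<6)|0x1C=0xB9C
Byte[10]=AE: continuation. acc=(acc<<6)|0x2E=0x2E72E
Completed: cp=U+2E72E (starts at byte 7)
Byte[11]=D3: 2-byte lead, need 1 cont bytes. acc=0x13
Byte[12]=A4: continuation. acc=(acc<<6)|0x24=0x4E4
Completed: cp=U+04E4 (starts at byte 11)
Byte[13]=C3: 2-byte lead, need 1 cont bytes. acc=0x3
Byte[14]=A2: continuation. acc=(acc<<6)|0x22=0xE2
Completed: cp=U+00E2 (starts at byte 13)
Byte[15]=CD: 2-byte lead, need 1 cont bytes. acc=0xD
Byte[16]=82: continuation. acc=(acc<<6)|0x02=0x342
Completed: cp=U+0342 (starts at byte 15)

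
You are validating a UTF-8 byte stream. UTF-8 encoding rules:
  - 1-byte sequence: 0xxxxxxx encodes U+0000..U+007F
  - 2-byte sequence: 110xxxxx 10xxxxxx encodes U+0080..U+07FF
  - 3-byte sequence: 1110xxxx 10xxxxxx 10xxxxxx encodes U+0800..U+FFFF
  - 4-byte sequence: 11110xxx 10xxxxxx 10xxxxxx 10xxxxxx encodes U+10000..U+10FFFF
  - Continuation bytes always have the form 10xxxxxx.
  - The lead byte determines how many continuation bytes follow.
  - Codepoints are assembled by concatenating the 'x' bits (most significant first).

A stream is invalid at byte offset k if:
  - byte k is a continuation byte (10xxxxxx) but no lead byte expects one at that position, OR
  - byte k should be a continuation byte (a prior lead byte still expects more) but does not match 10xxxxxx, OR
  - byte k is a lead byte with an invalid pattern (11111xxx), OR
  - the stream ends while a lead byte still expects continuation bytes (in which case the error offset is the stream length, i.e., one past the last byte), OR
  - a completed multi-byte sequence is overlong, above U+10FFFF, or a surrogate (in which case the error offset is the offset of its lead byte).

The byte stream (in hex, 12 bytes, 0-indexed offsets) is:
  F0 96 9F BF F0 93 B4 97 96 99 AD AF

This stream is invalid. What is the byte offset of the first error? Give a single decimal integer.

Answer: 8

Derivation:
Byte[0]=F0: 4-byte lead, need 3 cont bytes. acc=0x0
Byte[1]=96: continuation. acc=(acc<<6)|0x16=0x16
Byte[2]=9F: continuation. acc=(acc<<6)|0x1F=0x59F
Byte[3]=BF: continuation. acc=(acc<<6)|0x3F=0x167FF
Completed: cp=U+167FF (starts at byte 0)
Byte[4]=F0: 4-byte lead, need 3 cont bytes. acc=0x0
Byte[5]=93: continuation. acc=(acc<<6)|0x13=0x13
Byte[6]=B4: continuation. acc=(acc<<6)|0x34=0x4F4
Byte[7]=97: continuation. acc=(acc<<6)|0x17=0x13D17
Completed: cp=U+13D17 (starts at byte 4)
Byte[8]=96: INVALID lead byte (not 0xxx/110x/1110/11110)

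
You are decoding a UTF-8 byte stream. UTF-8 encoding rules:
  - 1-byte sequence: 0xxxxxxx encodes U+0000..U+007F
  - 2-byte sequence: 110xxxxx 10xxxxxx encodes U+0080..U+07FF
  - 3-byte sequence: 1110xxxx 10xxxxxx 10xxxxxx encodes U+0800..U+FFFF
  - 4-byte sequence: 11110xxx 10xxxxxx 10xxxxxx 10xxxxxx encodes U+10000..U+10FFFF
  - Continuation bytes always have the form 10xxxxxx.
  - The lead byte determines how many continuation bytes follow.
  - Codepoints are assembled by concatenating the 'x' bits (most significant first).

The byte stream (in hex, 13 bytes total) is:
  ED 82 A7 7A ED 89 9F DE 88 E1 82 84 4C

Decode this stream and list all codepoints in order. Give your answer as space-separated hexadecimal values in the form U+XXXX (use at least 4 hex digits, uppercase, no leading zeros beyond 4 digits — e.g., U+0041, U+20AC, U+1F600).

Byte[0]=ED: 3-byte lead, need 2 cont bytes. acc=0xD
Byte[1]=82: continuation. acc=(acc<<6)|0x02=0x342
Byte[2]=A7: continuation. acc=(acc<<6)|0x27=0xD0A7
Completed: cp=U+D0A7 (starts at byte 0)
Byte[3]=7A: 1-byte ASCII. cp=U+007A
Byte[4]=ED: 3-byte lead, need 2 cont bytes. acc=0xD
Byte[5]=89: continuation. acc=(acc<<6)|0x09=0x349
Byte[6]=9F: continuation. acc=(acc<<6)|0x1F=0xD25F
Completed: cp=U+D25F (starts at byte 4)
Byte[7]=DE: 2-byte lead, need 1 cont bytes. acc=0x1E
Byte[8]=88: continuation. acc=(acc<<6)|0x08=0x788
Completed: cp=U+0788 (starts at byte 7)
Byte[9]=E1: 3-byte lead, need 2 cont bytes. acc=0x1
Byte[10]=82: continuation. acc=(acc<<6)|0x02=0x42
Byte[11]=84: continuation. acc=(acc<<6)|0x04=0x1084
Completed: cp=U+1084 (starts at byte 9)
Byte[12]=4C: 1-byte ASCII. cp=U+004C

Answer: U+D0A7 U+007A U+D25F U+0788 U+1084 U+004C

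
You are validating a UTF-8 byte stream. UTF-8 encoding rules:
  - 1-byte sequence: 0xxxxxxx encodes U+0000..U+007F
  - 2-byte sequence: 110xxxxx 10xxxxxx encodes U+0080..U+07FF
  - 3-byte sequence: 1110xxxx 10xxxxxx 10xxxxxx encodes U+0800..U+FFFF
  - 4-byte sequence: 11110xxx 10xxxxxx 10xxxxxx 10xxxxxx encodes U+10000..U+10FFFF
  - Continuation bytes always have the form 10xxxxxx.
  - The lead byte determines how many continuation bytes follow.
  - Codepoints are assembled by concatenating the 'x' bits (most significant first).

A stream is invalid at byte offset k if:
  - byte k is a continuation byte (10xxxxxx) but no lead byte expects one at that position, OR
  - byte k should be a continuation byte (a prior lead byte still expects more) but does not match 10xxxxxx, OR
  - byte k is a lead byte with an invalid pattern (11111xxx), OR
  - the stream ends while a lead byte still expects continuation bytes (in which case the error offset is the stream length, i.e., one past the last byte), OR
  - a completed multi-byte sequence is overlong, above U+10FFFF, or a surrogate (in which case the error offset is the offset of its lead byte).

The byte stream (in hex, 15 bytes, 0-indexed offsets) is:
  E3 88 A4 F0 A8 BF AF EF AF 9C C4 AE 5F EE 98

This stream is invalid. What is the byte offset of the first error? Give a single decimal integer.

Byte[0]=E3: 3-byte lead, need 2 cont bytes. acc=0x3
Byte[1]=88: continuation. acc=(acc<<6)|0x08=0xC8
Byte[2]=A4: continuation. acc=(acc<<6)|0x24=0x3224
Completed: cp=U+3224 (starts at byte 0)
Byte[3]=F0: 4-byte lead, need 3 cont bytes. acc=0x0
Byte[4]=A8: continuation. acc=(acc<<6)|0x28=0x28
Byte[5]=BF: continuation. acc=(acc<<6)|0x3F=0xA3F
Byte[6]=AF: continuation. acc=(acc<<6)|0x2F=0x28FEF
Completed: cp=U+28FEF (starts at byte 3)
Byte[7]=EF: 3-byte lead, need 2 cont bytes. acc=0xF
Byte[8]=AF: continuation. acc=(acc<<6)|0x2F=0x3EF
Byte[9]=9C: continuation. acc=(acc<<6)|0x1C=0xFBDC
Completed: cp=U+FBDC (starts at byte 7)
Byte[10]=C4: 2-byte lead, need 1 cont bytes. acc=0x4
Byte[11]=AE: continuation. acc=(acc<<6)|0x2E=0x12E
Completed: cp=U+012E (starts at byte 10)
Byte[12]=5F: 1-byte ASCII. cp=U+005F
Byte[13]=EE: 3-byte lead, need 2 cont bytes. acc=0xE
Byte[14]=98: continuation. acc=(acc<<6)|0x18=0x398
Byte[15]: stream ended, expected continuation. INVALID

Answer: 15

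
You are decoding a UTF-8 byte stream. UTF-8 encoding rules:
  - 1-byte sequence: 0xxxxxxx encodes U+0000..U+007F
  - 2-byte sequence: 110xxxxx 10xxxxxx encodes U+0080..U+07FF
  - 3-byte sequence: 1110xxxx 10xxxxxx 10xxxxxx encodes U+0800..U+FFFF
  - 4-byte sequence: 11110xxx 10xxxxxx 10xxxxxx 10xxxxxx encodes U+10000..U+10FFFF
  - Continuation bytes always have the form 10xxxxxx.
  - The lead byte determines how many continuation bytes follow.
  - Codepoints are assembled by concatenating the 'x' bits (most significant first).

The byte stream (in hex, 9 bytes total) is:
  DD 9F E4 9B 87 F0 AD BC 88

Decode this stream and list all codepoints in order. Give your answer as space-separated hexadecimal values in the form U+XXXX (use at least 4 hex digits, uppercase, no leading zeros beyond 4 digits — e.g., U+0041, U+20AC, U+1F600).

Byte[0]=DD: 2-byte lead, need 1 cont bytes. acc=0x1D
Byte[1]=9F: continuation. acc=(acc<<6)|0x1F=0x75F
Completed: cp=U+075F (starts at byte 0)
Byte[2]=E4: 3-byte lead, need 2 cont bytes. acc=0x4
Byte[3]=9B: continuation. acc=(acc<<6)|0x1B=0x11B
Byte[4]=87: continuation. acc=(acc<<6)|0x07=0x46C7
Completed: cp=U+46C7 (starts at byte 2)
Byte[5]=F0: 4-byte lead, need 3 cont bytes. acc=0x0
Byte[6]=AD: continuation. acc=(acc<<6)|0x2D=0x2D
Byte[7]=BC: continuation. acc=(acc<<6)|0x3C=0xB7C
Byte[8]=88: continuation. acc=(acc<<6)|0x08=0x2DF08
Completed: cp=U+2DF08 (starts at byte 5)

Answer: U+075F U+46C7 U+2DF08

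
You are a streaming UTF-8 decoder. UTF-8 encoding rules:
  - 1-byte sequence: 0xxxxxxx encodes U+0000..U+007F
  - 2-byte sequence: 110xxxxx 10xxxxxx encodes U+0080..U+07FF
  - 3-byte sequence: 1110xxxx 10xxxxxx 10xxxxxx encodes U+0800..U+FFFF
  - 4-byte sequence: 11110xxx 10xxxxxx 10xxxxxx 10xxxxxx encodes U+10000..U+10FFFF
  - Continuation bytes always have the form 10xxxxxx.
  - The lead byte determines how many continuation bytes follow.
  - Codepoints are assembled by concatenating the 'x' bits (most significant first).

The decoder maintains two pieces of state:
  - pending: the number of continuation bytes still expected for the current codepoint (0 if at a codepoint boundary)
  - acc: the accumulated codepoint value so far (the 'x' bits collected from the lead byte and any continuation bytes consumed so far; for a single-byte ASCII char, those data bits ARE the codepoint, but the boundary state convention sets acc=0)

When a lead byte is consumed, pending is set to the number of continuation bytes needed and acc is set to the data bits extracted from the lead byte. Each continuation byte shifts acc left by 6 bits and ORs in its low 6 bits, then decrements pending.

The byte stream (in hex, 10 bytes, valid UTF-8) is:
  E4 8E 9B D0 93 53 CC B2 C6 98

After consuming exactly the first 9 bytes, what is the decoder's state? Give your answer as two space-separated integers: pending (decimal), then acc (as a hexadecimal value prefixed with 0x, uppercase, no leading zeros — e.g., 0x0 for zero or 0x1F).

Answer: 1 0x6

Derivation:
Byte[0]=E4: 3-byte lead. pending=2, acc=0x4
Byte[1]=8E: continuation. acc=(acc<<6)|0x0E=0x10E, pending=1
Byte[2]=9B: continuation. acc=(acc<<6)|0x1B=0x439B, pending=0
Byte[3]=D0: 2-byte lead. pending=1, acc=0x10
Byte[4]=93: continuation. acc=(acc<<6)|0x13=0x413, pending=0
Byte[5]=53: 1-byte. pending=0, acc=0x0
Byte[6]=CC: 2-byte lead. pending=1, acc=0xC
Byte[7]=B2: continuation. acc=(acc<<6)|0x32=0x332, pending=0
Byte[8]=C6: 2-byte lead. pending=1, acc=0x6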